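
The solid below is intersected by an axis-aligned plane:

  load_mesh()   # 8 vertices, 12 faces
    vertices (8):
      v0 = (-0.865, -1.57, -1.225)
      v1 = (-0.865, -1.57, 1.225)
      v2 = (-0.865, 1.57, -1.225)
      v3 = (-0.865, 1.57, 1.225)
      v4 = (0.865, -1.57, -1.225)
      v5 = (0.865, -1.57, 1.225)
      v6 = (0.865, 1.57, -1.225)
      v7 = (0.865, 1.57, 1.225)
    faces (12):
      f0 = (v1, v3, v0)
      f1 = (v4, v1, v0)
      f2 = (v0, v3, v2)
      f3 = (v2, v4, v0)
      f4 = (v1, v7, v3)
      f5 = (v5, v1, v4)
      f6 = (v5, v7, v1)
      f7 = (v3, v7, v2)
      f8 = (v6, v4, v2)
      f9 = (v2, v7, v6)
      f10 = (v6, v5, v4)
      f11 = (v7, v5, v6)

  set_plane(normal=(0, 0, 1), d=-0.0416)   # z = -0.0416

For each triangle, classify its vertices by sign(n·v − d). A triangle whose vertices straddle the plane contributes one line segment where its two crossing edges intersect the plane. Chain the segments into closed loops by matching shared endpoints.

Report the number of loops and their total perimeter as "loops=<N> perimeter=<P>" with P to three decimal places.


loops=1 perimeter=9.740

Straddling triangles (8 of 12):
  (v1,v3,v0) [++-] → (-0.865, -0.0533159, -0.0416)–(-0.865, -1.57, -0.0416)  len=1.5167
  (v4,v1,v0) [-+-] → (0.0293747, -1.57, -0.0416)–(-0.865, -1.57, -0.0416)  len=0.8944
  (v0,v3,v2) [-+-] → (-0.865, -0.0533159, -0.0416)–(-0.865, 1.57, -0.0416)  len=1.6233
  (v5,v1,v4) [++-] → (0.0293747, -1.57, -0.0416)–(0.865, -1.57, -0.0416)  len=0.8356
  (v3,v7,v2) [++-] → (-0.0293747, 1.57, -0.0416)–(-0.865, 1.57, -0.0416)  len=0.8356
  (v2,v7,v6) [-+-] → (-0.0293747, 1.57, -0.0416)–(0.865, 1.57, -0.0416)  len=0.8944
  (v6,v5,v4) [-+-] → (0.865, 0.0533159, -0.0416)–(0.865, -1.57, -0.0416)  len=1.6233
  (v7,v5,v6) [++-] → (0.865, 0.0533159, -0.0416)–(0.865, 1.57, -0.0416)  len=1.5167

Chained into 1 loop(s):
  loop 1: 8 segments, perimeter = 9.7400
Total perimeter = 9.740


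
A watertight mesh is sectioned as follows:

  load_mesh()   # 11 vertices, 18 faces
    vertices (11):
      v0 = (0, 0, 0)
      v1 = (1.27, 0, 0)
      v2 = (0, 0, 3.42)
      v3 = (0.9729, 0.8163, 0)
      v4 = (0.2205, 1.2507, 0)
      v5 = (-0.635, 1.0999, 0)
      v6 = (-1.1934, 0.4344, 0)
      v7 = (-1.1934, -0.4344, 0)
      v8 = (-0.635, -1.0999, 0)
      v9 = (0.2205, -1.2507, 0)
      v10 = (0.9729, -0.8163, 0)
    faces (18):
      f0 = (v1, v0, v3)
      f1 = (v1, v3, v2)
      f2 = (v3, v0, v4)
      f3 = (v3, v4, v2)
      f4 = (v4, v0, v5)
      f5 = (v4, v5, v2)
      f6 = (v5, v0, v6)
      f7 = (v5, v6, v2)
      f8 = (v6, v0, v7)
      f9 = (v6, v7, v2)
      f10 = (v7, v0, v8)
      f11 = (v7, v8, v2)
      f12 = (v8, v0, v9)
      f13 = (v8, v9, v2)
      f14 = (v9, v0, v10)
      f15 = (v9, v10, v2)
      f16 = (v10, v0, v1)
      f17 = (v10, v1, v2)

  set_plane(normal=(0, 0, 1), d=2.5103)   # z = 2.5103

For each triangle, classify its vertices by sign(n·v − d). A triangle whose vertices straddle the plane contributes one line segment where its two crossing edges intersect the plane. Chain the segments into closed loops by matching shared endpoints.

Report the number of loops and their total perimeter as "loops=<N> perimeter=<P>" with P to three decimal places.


loops=1 perimeter=2.080

Straddling triangles (9 of 18):
  (v1,v3,v2) [--+] → (0.258786, 0.217131, 2.5103)–(0.337813, 0, 2.5103)  len=0.2311
  (v3,v4,v2) [--+] → (0.0586517, 0.332679, 2.5103)–(0.258786, 0.217131, 2.5103)  len=0.2311
  (v4,v5,v2) [--+] → (-0.168906, 0.292567, 2.5103)–(0.0586517, 0.332679, 2.5103)  len=0.2311
  (v5,v6,v2) [--+] → (-0.317437, 0.115548, 2.5103)–(-0.168906, 0.292567, 2.5103)  len=0.2311
  (v6,v7,v2) [--+] → (-0.317437, -0.115548, 2.5103)–(-0.317437, 0.115548, 2.5103)  len=0.2311
  (v7,v8,v2) [--+] → (-0.168906, -0.292567, 2.5103)–(-0.317437, -0.115548, 2.5103)  len=0.2311
  (v8,v9,v2) [--+] → (0.0586517, -0.332679, 2.5103)–(-0.168906, -0.292567, 2.5103)  len=0.2311
  (v9,v10,v2) [--+] → (0.258786, -0.217131, 2.5103)–(0.0586517, -0.332679, 2.5103)  len=0.2311
  (v10,v1,v2) [--+] → (0.337813, 0, 2.5103)–(0.258786, -0.217131, 2.5103)  len=0.2311

Chained into 1 loop(s):
  loop 1: 9 segments, perimeter = 2.0797
Total perimeter = 2.080


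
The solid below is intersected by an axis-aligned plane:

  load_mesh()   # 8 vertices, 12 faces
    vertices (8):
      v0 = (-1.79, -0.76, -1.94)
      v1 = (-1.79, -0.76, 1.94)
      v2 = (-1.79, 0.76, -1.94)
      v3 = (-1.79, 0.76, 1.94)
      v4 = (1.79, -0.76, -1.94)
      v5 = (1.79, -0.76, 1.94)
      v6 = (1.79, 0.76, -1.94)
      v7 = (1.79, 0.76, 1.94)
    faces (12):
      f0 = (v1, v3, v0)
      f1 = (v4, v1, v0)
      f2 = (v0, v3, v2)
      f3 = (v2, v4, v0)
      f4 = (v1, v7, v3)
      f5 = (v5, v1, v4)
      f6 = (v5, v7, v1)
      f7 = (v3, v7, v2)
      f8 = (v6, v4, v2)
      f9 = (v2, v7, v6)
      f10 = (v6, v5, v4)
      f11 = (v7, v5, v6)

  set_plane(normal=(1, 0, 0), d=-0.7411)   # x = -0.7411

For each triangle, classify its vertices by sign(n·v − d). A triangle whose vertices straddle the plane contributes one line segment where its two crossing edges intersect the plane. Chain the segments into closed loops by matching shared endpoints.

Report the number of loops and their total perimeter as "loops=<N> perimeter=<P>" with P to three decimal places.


loops=1 perimeter=10.800

Straddling triangles (8 of 12):
  (v4,v1,v0) [+--] → (-0.7411, -0.76, 0.803203)–(-0.7411, -0.76, -1.94)  len=2.7432
  (v2,v4,v0) [-+-] → (-0.7411, 0.314657, -1.94)–(-0.7411, -0.76, -1.94)  len=1.0747
  (v1,v7,v3) [-+-] → (-0.7411, -0.314657, 1.94)–(-0.7411, 0.76, 1.94)  len=1.0747
  (v5,v1,v4) [+-+] → (-0.7411, -0.76, 1.94)–(-0.7411, -0.76, 0.803203)  len=1.1368
  (v5,v7,v1) [++-] → (-0.7411, -0.314657, 1.94)–(-0.7411, -0.76, 1.94)  len=0.4453
  (v3,v7,v2) [-+-] → (-0.7411, 0.76, 1.94)–(-0.7411, 0.76, -0.803203)  len=2.7432
  (v6,v4,v2) [++-] → (-0.7411, 0.314657, -1.94)–(-0.7411, 0.76, -1.94)  len=0.4453
  (v2,v7,v6) [-++] → (-0.7411, 0.76, -0.803203)–(-0.7411, 0.76, -1.94)  len=1.1368

Chained into 1 loop(s):
  loop 1: 8 segments, perimeter = 10.8000
Total perimeter = 10.800


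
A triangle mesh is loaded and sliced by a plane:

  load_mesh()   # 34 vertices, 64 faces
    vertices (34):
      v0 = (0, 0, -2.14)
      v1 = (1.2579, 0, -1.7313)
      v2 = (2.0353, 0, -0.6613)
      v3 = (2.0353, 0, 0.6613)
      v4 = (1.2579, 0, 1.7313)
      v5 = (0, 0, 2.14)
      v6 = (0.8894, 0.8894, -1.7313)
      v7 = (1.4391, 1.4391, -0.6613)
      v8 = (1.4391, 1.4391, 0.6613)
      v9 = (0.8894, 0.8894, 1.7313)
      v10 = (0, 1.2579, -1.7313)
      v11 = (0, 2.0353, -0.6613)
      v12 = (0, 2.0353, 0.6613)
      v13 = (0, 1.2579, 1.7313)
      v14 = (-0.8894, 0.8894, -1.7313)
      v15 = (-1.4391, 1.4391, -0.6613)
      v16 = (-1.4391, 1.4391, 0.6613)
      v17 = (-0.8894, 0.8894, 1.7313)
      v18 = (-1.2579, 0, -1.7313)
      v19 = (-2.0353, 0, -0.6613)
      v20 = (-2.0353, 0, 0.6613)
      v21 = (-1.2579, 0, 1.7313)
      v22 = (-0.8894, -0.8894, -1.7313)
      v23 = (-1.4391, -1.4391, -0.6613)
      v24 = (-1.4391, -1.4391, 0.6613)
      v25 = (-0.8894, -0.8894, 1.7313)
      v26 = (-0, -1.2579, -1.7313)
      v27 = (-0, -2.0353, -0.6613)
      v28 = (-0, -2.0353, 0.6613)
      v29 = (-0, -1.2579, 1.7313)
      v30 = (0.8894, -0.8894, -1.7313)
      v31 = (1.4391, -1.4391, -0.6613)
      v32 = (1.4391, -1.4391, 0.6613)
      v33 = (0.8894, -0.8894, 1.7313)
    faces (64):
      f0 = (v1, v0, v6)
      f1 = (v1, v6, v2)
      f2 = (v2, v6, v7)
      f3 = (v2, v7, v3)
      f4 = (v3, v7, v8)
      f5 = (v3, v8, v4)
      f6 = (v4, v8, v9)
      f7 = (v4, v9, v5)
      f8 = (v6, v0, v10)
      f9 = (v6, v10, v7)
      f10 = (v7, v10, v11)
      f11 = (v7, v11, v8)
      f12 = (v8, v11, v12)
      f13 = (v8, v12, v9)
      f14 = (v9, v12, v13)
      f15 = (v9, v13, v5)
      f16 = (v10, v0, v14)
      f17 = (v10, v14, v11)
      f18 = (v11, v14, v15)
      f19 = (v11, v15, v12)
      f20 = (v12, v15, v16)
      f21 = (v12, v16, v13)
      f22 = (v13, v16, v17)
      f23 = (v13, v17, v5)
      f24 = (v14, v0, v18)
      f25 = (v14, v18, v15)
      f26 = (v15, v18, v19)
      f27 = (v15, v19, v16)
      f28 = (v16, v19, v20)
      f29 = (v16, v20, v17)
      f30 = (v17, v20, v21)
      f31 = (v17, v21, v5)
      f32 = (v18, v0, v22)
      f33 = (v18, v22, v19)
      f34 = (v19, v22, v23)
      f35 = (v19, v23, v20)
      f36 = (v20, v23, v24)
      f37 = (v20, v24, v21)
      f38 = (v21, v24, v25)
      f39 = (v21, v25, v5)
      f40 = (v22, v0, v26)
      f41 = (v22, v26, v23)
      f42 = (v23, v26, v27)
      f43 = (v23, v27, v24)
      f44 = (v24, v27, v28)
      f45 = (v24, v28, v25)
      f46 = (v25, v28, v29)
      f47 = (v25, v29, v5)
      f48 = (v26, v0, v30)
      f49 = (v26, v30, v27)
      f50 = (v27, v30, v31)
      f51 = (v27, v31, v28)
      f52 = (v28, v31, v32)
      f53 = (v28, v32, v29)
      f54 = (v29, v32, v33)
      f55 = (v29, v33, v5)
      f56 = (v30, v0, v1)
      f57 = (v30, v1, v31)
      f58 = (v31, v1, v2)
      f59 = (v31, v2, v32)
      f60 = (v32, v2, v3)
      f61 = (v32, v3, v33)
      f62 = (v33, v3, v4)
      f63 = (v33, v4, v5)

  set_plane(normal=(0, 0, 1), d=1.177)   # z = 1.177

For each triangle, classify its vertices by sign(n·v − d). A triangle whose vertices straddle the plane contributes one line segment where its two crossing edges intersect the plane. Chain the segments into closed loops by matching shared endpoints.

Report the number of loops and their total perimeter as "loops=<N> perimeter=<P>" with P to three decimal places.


loops=1 perimeter=10.168

Straddling triangles (16 of 64):
  (v3,v8,v4) [--+] → (1.35177, 0.745508, 1.177)–(1.66062, 0, 1.177)  len=0.8070
  (v4,v8,v9) [+-+] → (1.35177, 0.745508, 1.177)–(1.17417, 1.17417, 1.177)  len=0.4640
  (v8,v12,v9) [--+] → (0.428658, 1.48302, 1.177)–(1.17417, 1.17417, 1.177)  len=0.8070
  (v9,v12,v13) [+-+] → (0.428658, 1.48302, 1.177)–(0, 1.66062, 1.177)  len=0.4640
  (v12,v16,v13) [--+] → (-0.745508, 1.35177, 1.177)–(0, 1.66062, 1.177)  len=0.8070
  (v13,v16,v17) [+-+] → (-0.745508, 1.35177, 1.177)–(-1.17417, 1.17417, 1.177)  len=0.4640
  (v16,v20,v17) [--+] → (-1.48302, 0.428658, 1.177)–(-1.17417, 1.17417, 1.177)  len=0.8070
  (v17,v20,v21) [+-+] → (-1.48302, 0.428658, 1.177)–(-1.66062, 0, 1.177)  len=0.4640
  (v20,v24,v21) [--+] → (-1.35177, -0.745508, 1.177)–(-1.66062, 0, 1.177)  len=0.8070
  (v21,v24,v25) [+-+] → (-1.35177, -0.745508, 1.177)–(-1.17417, -1.17417, 1.177)  len=0.4640
  (v24,v28,v25) [--+] → (-0.428658, -1.48302, 1.177)–(-1.17417, -1.17417, 1.177)  len=0.8070
  (v25,v28,v29) [+-+] → (-0.428658, -1.48302, 1.177)–(0, -1.66062, 1.177)  len=0.4640
  (v28,v32,v29) [--+] → (0.745508, -1.35177, 1.177)–(0, -1.66062, 1.177)  len=0.8070
  (v29,v32,v33) [+-+] → (0.745508, -1.35177, 1.177)–(1.17417, -1.17417, 1.177)  len=0.4640
  (v32,v3,v33) [--+] → (1.48302, -0.428658, 1.177)–(1.17417, -1.17417, 1.177)  len=0.8070
  (v33,v3,v4) [+-+] → (1.48302, -0.428658, 1.177)–(1.66062, 0, 1.177)  len=0.4640

Chained into 1 loop(s):
  loop 1: 16 segments, perimeter = 10.1676
Total perimeter = 10.168


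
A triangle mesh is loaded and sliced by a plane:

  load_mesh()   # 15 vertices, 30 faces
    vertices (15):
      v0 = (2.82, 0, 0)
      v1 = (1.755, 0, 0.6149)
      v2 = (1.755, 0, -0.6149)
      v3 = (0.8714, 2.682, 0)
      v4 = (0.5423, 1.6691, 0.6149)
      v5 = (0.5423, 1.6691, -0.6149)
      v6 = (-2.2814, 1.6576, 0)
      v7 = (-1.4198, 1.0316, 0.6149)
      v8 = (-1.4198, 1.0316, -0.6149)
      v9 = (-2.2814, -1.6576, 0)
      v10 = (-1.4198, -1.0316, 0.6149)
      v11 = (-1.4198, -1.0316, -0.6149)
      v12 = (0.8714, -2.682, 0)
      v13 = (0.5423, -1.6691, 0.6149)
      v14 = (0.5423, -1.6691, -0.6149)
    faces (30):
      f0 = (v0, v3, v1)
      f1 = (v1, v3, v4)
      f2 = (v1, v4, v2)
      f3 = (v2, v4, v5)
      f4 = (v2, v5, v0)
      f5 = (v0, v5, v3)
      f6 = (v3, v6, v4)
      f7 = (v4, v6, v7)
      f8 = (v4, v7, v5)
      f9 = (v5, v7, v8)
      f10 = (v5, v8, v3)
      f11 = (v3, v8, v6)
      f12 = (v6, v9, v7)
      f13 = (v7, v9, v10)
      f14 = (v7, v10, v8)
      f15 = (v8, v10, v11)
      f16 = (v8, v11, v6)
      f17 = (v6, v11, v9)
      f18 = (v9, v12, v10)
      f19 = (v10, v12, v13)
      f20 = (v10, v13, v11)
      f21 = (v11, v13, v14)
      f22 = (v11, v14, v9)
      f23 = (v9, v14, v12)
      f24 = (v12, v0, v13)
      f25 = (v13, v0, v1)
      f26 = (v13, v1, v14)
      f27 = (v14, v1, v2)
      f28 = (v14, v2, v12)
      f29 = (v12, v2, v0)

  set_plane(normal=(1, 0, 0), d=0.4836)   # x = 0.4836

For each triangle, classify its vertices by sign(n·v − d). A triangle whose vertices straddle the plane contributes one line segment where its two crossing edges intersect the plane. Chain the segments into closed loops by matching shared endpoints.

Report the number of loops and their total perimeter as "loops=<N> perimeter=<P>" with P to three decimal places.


Straddling triangles (12 of 30):
  (v3,v6,v4) [+-+] → (0.4836, 2.556, 0)–(0.4836, 1.66886, 0.602117)  len=1.0722
  (v4,v6,v7) [+--] → (0.4836, 1.66886, 0.602117)–(0.4836, 1.65003, 0.6149)  len=0.0228
  (v4,v7,v5) [+-+] → (0.4836, 1.65003, 0.6149)–(0.4836, 1.65003, -0.578108)  len=1.1930
  (v5,v7,v8) [+--] → (0.4836, 1.65003, -0.578108)–(0.4836, 1.65003, -0.6149)  len=0.0368
  (v5,v8,v3) [+-+] → (0.4836, 1.65003, -0.6149)–(0.4836, 2.40266, -0.104076)  len=0.9096
  (v3,v8,v6) [+--] → (0.4836, 2.40266, -0.104076)–(0.4836, 2.556, 0)  len=0.1853
  (v9,v12,v10) [-+-] → (0.4836, -2.556, 0)–(0.4836, -2.40266, 0.104076)  len=0.1853
  (v10,v12,v13) [-++] → (0.4836, -2.40266, 0.104076)–(0.4836, -1.65003, 0.6149)  len=0.9096
  (v10,v13,v11) [-+-] → (0.4836, -1.65003, 0.6149)–(0.4836, -1.65003, 0.578108)  len=0.0368
  (v11,v13,v14) [-++] → (0.4836, -1.65003, 0.578108)–(0.4836, -1.65003, -0.6149)  len=1.1930
  (v11,v14,v9) [-+-] → (0.4836, -1.65003, -0.6149)–(0.4836, -1.66886, -0.602117)  len=0.0228
  (v9,v14,v12) [-++] → (0.4836, -1.66886, -0.602117)–(0.4836, -2.556, 0)  len=1.0722

Chained into 2 loop(s):
  loop 1: 6 segments, perimeter = 3.4197
  loop 2: 6 segments, perimeter = 3.4197
Total perimeter = 6.839

loops=2 perimeter=6.839


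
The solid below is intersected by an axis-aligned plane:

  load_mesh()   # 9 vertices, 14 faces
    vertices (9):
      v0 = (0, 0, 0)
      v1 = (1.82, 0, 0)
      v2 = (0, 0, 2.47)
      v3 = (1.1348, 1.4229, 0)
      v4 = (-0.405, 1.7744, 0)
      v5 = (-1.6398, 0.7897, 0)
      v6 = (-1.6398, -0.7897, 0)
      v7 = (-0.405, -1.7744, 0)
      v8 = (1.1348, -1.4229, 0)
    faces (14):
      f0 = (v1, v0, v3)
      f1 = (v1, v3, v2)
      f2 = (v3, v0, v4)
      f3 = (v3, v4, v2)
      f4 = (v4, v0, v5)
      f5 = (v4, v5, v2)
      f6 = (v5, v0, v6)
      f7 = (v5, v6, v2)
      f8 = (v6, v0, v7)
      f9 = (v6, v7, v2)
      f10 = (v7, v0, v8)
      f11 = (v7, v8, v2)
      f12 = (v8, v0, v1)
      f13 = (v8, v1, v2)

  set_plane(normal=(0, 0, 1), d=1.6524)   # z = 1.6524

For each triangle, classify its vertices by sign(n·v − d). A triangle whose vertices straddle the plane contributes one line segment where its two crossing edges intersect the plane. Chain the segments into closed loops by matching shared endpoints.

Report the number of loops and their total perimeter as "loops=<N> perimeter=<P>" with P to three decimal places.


Straddling triangles (7 of 14):
  (v1,v3,v2) [--+] → (0.375633, 0.470997, 1.6524)–(0.602442, 0, 1.6524)  len=0.5228
  (v3,v4,v2) [--+] → (-0.13406, 0.587348, 1.6524)–(0.375633, 0.470997, 1.6524)  len=0.5228
  (v4,v5,v2) [--+] → (-0.542794, 0.2614, 1.6524)–(-0.13406, 0.587348, 1.6524)  len=0.5228
  (v5,v6,v2) [--+] → (-0.542794, -0.2614, 1.6524)–(-0.542794, 0.2614, 1.6524)  len=0.5228
  (v6,v7,v2) [--+] → (-0.13406, -0.587348, 1.6524)–(-0.542794, -0.2614, 1.6524)  len=0.5228
  (v7,v8,v2) [--+] → (0.375633, -0.470997, 1.6524)–(-0.13406, -0.587348, 1.6524)  len=0.5228
  (v8,v1,v2) [--+] → (0.602442, 0, 1.6524)–(0.375633, -0.470997, 1.6524)  len=0.5228

Chained into 1 loop(s):
  loop 1: 7 segments, perimeter = 3.6595
Total perimeter = 3.660

loops=1 perimeter=3.660


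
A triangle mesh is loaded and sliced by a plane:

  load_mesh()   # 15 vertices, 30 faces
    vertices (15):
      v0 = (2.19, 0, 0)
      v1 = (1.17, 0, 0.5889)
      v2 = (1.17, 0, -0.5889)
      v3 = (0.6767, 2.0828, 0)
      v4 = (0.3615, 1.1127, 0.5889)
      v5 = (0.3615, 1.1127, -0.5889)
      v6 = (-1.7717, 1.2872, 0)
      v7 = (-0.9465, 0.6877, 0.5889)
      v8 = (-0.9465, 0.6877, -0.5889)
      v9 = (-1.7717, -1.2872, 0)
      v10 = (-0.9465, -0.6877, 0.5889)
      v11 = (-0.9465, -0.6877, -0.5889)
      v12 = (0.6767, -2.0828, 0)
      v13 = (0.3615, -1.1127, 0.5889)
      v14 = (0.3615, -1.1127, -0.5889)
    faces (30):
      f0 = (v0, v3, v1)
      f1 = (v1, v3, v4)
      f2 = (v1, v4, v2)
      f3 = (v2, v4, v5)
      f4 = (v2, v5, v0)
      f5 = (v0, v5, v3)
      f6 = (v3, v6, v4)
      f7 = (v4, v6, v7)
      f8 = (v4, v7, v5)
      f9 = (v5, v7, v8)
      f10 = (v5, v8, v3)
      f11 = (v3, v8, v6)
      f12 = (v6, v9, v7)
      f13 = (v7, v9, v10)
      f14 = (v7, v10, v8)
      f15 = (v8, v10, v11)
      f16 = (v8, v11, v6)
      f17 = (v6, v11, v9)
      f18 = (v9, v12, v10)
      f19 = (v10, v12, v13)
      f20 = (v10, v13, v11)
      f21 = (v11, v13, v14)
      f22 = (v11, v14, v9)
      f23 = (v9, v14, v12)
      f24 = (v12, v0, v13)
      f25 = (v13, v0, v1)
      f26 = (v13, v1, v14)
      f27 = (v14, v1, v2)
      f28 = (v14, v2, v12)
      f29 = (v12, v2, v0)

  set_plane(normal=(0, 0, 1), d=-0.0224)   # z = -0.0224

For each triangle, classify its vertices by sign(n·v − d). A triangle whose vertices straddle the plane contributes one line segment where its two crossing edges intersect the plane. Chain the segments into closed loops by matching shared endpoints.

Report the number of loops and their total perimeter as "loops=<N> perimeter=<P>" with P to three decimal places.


Straddling triangles (20 of 30):
  (v1,v4,v2) [++-] → (0.781126, 0.535188, -0.0224)–(1.17, 0, -0.0224)  len=0.6616
  (v2,v4,v5) [-+-] → (0.781126, 0.535188, -0.0224)–(0.3615, 1.1127, -0.0224)  len=0.7139
  (v2,v5,v0) [--+] → (2.12045, 0.0423238, -0.0224)–(2.1512, 0, -0.0224)  len=0.0523
  (v0,v5,v3) [+-+] → (2.12045, 0.0423238, -0.0224)–(0.664711, 2.0459, -0.0224)  len=2.4766
  (v4,v7,v5) [++-] → (-0.267624, 0.908283, -0.0224)–(0.3615, 1.1127, -0.0224)  len=0.6615
  (v5,v7,v8) [-+-] → (-0.267624, 0.908283, -0.0224)–(-0.9465, 0.6877, -0.0224)  len=0.7138
  (v5,v8,v3) [--+] → (0.614958, 2.02973, -0.0224)–(0.664711, 2.0459, -0.0224)  len=0.0523
  (v3,v8,v6) [+-+] → (0.614958, 2.02973, -0.0224)–(-1.74031, 1.2644, -0.0224)  len=2.4765
  (v7,v10,v8) [++-] → (-0.9465, 0.0261581, -0.0224)–(-0.9465, 0.6877, -0.0224)  len=0.6615
  (v8,v10,v11) [-+-] → (-0.9465, 0.0261581, -0.0224)–(-0.9465, -0.6877, -0.0224)  len=0.7139
  (v8,v11,v6) [--+] → (-1.74031, 1.21208, -0.0224)–(-1.74031, 1.2644, -0.0224)  len=0.0523
  (v6,v11,v9) [+-+] → (-1.74031, 1.21208, -0.0224)–(-1.74031, -1.2644, -0.0224)  len=2.4765
  (v10,v13,v11) [++-] → (-0.317376, -0.892117, -0.0224)–(-0.9465, -0.6877, -0.0224)  len=0.6615
  (v11,v13,v14) [-+-] → (-0.317376, -0.892117, -0.0224)–(0.3615, -1.1127, -0.0224)  len=0.7138
  (v11,v14,v9) [--+] → (-1.69056, -1.28056, -0.0224)–(-1.74031, -1.2644, -0.0224)  len=0.0523
  (v9,v14,v12) [+-+] → (-1.69056, -1.28056, -0.0224)–(0.664711, -2.0459, -0.0224)  len=2.4765
  (v13,v1,v14) [++-] → (0.750374, -0.577512, -0.0224)–(0.3615, -1.1127, -0.0224)  len=0.6616
  (v14,v1,v2) [-+-] → (0.750374, -0.577512, -0.0224)–(1.17, 0, -0.0224)  len=0.7139
  (v14,v2,v12) [--+] → (0.695464, -2.00358, -0.0224)–(0.664711, -2.0459, -0.0224)  len=0.0523
  (v12,v2,v0) [+-+] → (0.695464, -2.00358, -0.0224)–(2.1512, 0, -0.0224)  len=2.4766

Chained into 2 loop(s):
  loop 1: 10 segments, perimeter = 6.8769
  loop 2: 10 segments, perimeter = 12.6442
Total perimeter = 19.521

loops=2 perimeter=19.521


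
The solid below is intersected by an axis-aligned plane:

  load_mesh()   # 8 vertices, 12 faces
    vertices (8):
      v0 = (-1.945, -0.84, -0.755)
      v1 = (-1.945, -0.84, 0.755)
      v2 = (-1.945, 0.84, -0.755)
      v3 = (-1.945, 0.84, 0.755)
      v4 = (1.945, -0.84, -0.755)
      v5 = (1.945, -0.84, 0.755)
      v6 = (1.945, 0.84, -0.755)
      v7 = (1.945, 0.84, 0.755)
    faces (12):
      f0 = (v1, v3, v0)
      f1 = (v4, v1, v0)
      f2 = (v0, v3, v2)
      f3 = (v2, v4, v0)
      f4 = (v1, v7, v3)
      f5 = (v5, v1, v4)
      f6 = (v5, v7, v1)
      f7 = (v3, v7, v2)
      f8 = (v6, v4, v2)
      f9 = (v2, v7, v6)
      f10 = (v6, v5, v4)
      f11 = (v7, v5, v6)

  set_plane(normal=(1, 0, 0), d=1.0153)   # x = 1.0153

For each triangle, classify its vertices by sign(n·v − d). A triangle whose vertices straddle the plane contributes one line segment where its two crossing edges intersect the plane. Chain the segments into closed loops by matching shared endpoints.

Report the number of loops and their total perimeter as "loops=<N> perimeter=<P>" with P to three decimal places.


Straddling triangles (8 of 12):
  (v4,v1,v0) [+--] → (1.0153, -0.84, -0.394114)–(1.0153, -0.84, -0.755)  len=0.3609
  (v2,v4,v0) [-+-] → (1.0153, -0.438484, -0.755)–(1.0153, -0.84, -0.755)  len=0.4015
  (v1,v7,v3) [-+-] → (1.0153, 0.438484, 0.755)–(1.0153, 0.84, 0.755)  len=0.4015
  (v5,v1,v4) [+-+] → (1.0153, -0.84, 0.755)–(1.0153, -0.84, -0.394114)  len=1.1491
  (v5,v7,v1) [++-] → (1.0153, 0.438484, 0.755)–(1.0153, -0.84, 0.755)  len=1.2785
  (v3,v7,v2) [-+-] → (1.0153, 0.84, 0.755)–(1.0153, 0.84, 0.394114)  len=0.3609
  (v6,v4,v2) [++-] → (1.0153, -0.438484, -0.755)–(1.0153, 0.84, -0.755)  len=1.2785
  (v2,v7,v6) [-++] → (1.0153, 0.84, 0.394114)–(1.0153, 0.84, -0.755)  len=1.1491

Chained into 1 loop(s):
  loop 1: 8 segments, perimeter = 6.3800
Total perimeter = 6.380

loops=1 perimeter=6.380


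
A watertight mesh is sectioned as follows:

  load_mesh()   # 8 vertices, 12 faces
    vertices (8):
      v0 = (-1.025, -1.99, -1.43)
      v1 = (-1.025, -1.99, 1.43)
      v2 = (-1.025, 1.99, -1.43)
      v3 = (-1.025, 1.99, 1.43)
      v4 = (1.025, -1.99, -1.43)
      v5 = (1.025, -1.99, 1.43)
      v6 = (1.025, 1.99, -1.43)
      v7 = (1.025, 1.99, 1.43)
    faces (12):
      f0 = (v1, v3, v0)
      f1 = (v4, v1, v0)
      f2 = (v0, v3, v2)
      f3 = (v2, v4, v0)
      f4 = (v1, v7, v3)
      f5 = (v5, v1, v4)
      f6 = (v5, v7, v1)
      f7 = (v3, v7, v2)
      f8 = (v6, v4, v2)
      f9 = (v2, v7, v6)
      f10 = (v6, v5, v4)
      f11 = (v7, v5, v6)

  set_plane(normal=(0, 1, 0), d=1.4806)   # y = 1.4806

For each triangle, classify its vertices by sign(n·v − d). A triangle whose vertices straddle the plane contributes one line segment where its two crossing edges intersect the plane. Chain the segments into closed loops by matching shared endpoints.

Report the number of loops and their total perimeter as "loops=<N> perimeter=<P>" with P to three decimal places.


loops=1 perimeter=9.820

Straddling triangles (8 of 12):
  (v1,v3,v0) [-+-] → (-1.025, 1.4806, 1.43)–(-1.025, 1.4806, 1.06395)  len=0.3661
  (v0,v3,v2) [-++] → (-1.025, 1.4806, 1.06395)–(-1.025, 1.4806, -1.43)  len=2.4939
  (v2,v4,v0) [+--] → (-0.762621, 1.4806, -1.43)–(-1.025, 1.4806, -1.43)  len=0.2624
  (v1,v7,v3) [-++] → (0.762621, 1.4806, 1.43)–(-1.025, 1.4806, 1.43)  len=1.7876
  (v5,v7,v1) [-+-] → (1.025, 1.4806, 1.43)–(0.762621, 1.4806, 1.43)  len=0.2624
  (v6,v4,v2) [+-+] → (1.025, 1.4806, -1.43)–(-0.762621, 1.4806, -1.43)  len=1.7876
  (v6,v5,v4) [+--] → (1.025, 1.4806, -1.06395)–(1.025, 1.4806, -1.43)  len=0.3661
  (v7,v5,v6) [+-+] → (1.025, 1.4806, 1.43)–(1.025, 1.4806, -1.06395)  len=2.4939

Chained into 1 loop(s):
  loop 1: 8 segments, perimeter = 9.8200
Total perimeter = 9.820


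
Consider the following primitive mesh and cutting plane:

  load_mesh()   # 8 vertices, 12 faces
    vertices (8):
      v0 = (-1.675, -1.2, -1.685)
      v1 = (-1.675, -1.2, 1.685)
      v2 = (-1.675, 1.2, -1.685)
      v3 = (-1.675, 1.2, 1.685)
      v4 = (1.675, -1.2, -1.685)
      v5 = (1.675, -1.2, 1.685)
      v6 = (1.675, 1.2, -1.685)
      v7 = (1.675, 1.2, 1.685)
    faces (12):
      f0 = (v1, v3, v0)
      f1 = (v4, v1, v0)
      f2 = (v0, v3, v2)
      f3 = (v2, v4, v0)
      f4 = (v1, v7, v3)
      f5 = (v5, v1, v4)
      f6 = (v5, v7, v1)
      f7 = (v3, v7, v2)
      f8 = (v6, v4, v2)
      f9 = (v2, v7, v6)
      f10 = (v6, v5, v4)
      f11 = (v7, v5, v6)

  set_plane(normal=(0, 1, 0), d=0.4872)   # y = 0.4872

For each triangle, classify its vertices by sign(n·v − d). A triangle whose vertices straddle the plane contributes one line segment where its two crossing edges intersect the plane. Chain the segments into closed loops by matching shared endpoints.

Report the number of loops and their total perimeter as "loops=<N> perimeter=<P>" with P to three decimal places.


loops=1 perimeter=13.440

Straddling triangles (8 of 12):
  (v1,v3,v0) [-+-] → (-1.675, 0.4872, 1.685)–(-1.675, 0.4872, 0.68411)  len=1.0009
  (v0,v3,v2) [-++] → (-1.675, 0.4872, 0.68411)–(-1.675, 0.4872, -1.685)  len=2.3691
  (v2,v4,v0) [+--] → (-0.68005, 0.4872, -1.685)–(-1.675, 0.4872, -1.685)  len=0.9950
  (v1,v7,v3) [-++] → (0.68005, 0.4872, 1.685)–(-1.675, 0.4872, 1.685)  len=2.3551
  (v5,v7,v1) [-+-] → (1.675, 0.4872, 1.685)–(0.68005, 0.4872, 1.685)  len=0.9950
  (v6,v4,v2) [+-+] → (1.675, 0.4872, -1.685)–(-0.68005, 0.4872, -1.685)  len=2.3551
  (v6,v5,v4) [+--] → (1.675, 0.4872, -0.68411)–(1.675, 0.4872, -1.685)  len=1.0009
  (v7,v5,v6) [+-+] → (1.675, 0.4872, 1.685)–(1.675, 0.4872, -0.68411)  len=2.3691

Chained into 1 loop(s):
  loop 1: 8 segments, perimeter = 13.4400
Total perimeter = 13.440


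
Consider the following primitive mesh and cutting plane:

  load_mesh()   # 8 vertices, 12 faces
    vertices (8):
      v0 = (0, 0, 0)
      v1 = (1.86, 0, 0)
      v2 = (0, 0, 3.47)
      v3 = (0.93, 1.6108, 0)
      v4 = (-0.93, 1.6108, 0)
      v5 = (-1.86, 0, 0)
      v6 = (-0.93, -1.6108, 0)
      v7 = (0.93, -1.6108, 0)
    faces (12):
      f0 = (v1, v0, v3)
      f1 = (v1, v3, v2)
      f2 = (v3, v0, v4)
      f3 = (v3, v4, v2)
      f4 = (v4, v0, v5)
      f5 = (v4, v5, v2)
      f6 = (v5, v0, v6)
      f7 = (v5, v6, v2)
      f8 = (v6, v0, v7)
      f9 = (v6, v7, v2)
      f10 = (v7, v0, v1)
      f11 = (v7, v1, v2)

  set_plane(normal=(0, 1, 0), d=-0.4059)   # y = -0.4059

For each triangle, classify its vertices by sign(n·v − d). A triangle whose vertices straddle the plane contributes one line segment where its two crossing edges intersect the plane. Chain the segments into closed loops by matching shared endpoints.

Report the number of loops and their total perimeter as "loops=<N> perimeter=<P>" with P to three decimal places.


loops=1 perimeter=9.610

Straddling triangles (6 of 12):
  (v5,v0,v6) [++-] → (-0.234348, -0.4059, 0)–(-1.62565, -0.4059, 0)  len=1.3913
  (v5,v6,v2) [+-+] → (-1.62565, -0.4059, 0)–(-0.234348, -0.4059, 2.59561)  len=2.9450
  (v6,v0,v7) [-+-] → (-0.234348, -0.4059, 0)–(0.234348, -0.4059, 0)  len=0.4687
  (v6,v7,v2) [--+] → (0.234348, -0.4059, 2.59561)–(-0.234348, -0.4059, 2.59561)  len=0.4687
  (v7,v0,v1) [-++] → (0.234348, -0.4059, 0)–(1.62565, -0.4059, 0)  len=1.3913
  (v7,v1,v2) [-++] → (1.62565, -0.4059, 0)–(0.234348, -0.4059, 2.59561)  len=2.9450

Chained into 1 loop(s):
  loop 1: 6 segments, perimeter = 9.6100
Total perimeter = 9.610


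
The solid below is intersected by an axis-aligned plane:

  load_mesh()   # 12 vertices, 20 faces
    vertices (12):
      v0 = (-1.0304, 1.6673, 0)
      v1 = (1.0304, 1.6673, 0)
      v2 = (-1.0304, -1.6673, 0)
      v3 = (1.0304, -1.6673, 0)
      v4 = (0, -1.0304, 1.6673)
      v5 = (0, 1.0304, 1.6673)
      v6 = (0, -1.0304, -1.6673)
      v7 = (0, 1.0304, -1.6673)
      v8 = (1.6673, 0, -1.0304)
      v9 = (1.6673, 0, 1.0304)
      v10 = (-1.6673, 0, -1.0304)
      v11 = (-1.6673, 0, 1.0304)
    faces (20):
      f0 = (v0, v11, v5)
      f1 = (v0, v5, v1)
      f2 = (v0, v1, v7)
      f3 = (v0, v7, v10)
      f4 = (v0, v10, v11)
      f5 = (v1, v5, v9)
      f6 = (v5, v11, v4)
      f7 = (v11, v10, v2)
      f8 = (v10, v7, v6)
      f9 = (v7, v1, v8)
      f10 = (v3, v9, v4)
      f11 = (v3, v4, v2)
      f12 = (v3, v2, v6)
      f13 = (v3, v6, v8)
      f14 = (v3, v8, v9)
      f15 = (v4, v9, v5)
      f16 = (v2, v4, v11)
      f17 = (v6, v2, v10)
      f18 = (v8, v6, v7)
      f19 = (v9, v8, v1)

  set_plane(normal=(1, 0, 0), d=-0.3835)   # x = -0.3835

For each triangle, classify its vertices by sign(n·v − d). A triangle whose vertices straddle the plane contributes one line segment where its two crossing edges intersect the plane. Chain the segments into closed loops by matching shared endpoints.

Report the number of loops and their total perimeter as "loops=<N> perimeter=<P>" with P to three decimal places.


Straddling triangles (10 of 20):
  (v0,v11,v5) [--+] → (-0.3835, 0.793395, 1.5208)–(-0.3835, 1.26744, 1.04676)  len=0.6704
  (v0,v5,v1) [-++] → (-0.3835, 1.26744, 1.04676)–(-0.3835, 1.6673, 0)  len=1.1205
  (v0,v1,v7) [-++] → (-0.3835, 1.6673, 0)–(-0.3835, 1.26744, -1.04676)  len=1.1205
  (v0,v7,v10) [-+-] → (-0.3835, 1.26744, -1.04676)–(-0.3835, 0.793395, -1.5208)  len=0.6704
  (v5,v11,v4) [+-+] → (-0.3835, 0.793395, 1.5208)–(-0.3835, -0.793395, 1.5208)  len=1.5868
  (v10,v7,v6) [-++] → (-0.3835, 0.793395, -1.5208)–(-0.3835, -0.793395, -1.5208)  len=1.5868
  (v3,v4,v2) [++-] → (-0.3835, -1.26744, 1.04676)–(-0.3835, -1.6673, 0)  len=1.1205
  (v3,v2,v6) [+-+] → (-0.3835, -1.6673, 0)–(-0.3835, -1.26744, -1.04676)  len=1.1205
  (v2,v4,v11) [-+-] → (-0.3835, -1.26744, 1.04676)–(-0.3835, -0.793395, 1.5208)  len=0.6704
  (v6,v2,v10) [+--] → (-0.3835, -1.26744, -1.04676)–(-0.3835, -0.793395, -1.5208)  len=0.6704

Chained into 1 loop(s):
  loop 1: 10 segments, perimeter = 10.3373
Total perimeter = 10.337

loops=1 perimeter=10.337


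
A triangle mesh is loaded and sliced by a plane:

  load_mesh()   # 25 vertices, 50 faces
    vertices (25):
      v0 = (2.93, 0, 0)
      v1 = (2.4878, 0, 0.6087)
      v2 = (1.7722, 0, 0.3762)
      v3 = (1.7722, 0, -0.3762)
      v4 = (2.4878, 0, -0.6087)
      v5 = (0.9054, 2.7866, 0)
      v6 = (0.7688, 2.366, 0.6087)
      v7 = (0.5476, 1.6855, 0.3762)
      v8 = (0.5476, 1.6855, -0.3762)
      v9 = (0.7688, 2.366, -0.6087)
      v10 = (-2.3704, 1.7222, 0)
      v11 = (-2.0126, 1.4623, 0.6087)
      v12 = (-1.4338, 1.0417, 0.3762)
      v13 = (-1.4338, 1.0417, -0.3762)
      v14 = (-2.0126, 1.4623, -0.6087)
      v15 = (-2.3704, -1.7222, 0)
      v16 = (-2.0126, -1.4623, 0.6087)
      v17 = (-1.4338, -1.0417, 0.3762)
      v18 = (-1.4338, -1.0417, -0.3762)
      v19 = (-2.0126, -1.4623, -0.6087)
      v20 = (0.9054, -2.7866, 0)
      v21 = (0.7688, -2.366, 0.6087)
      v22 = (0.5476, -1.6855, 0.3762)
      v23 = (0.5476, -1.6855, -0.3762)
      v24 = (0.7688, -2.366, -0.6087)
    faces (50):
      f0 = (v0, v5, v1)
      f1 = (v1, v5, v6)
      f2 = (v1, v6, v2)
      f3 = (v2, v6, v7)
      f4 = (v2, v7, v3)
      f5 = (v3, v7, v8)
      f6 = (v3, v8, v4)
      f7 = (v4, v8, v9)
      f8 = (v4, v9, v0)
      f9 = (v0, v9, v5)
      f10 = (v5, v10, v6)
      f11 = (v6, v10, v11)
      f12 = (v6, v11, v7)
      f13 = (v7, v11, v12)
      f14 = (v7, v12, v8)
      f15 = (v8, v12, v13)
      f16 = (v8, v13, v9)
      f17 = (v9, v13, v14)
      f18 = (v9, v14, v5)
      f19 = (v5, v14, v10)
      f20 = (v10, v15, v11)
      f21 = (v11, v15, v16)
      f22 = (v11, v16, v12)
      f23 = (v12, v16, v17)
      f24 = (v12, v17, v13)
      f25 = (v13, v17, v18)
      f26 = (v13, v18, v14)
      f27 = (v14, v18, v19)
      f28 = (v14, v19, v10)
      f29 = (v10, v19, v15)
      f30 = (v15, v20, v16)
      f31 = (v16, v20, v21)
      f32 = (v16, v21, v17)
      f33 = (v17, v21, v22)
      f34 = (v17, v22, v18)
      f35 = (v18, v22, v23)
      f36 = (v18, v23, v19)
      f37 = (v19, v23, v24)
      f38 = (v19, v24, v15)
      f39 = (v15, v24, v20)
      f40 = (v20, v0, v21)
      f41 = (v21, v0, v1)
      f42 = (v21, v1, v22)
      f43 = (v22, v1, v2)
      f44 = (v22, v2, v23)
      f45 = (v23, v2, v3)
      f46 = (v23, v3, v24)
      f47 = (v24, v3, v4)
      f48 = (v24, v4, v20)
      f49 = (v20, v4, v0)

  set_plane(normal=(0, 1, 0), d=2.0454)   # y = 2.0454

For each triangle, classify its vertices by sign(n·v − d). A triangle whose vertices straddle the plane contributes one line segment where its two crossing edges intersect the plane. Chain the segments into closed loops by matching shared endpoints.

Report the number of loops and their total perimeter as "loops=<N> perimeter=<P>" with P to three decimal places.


Straddling triangles (14 of 50):
  (v0,v5,v1) [-+-] → (1.44392, 2.0454, 0)–(1.3263, 2.0454, 0.161906)  len=0.2001
  (v1,v5,v6) [-++] → (1.3263, 2.0454, 0.161906)–(1.00173, 2.0454, 0.6087)  len=0.5522
  (v1,v6,v2) [-+-] → (1.00173, 2.0454, 0.6087)–(0.904764, 2.0454, 0.577196)  len=0.1020
  (v2,v6,v7) [-+-] → (0.904764, 2.0454, 0.577196)–(0.664587, 2.0454, 0.499164)  len=0.2525
  (v4,v8,v9) [--+] → (0.664587, 2.0454, -0.499164)–(1.00173, 2.0454, -0.6087)  len=0.3545
  (v4,v9,v0) [-+-] → (1.00173, 2.0454, -0.6087)–(1.06165, 2.0454, -0.526219)  len=0.1019
  (v0,v9,v5) [-++] → (1.06165, 2.0454, -0.526219)–(1.44392, 2.0454, 0)  len=0.6504
  (v5,v10,v6) [+-+] → (-1.37572, 2.0454, 0)–(-0.794461, 2.0454, 0.305579)  len=0.6567
  (v6,v10,v11) [+--] → (-0.794461, 2.0454, 0.305579)–(-0.21794, 2.0454, 0.6087)  len=0.6514
  (v6,v11,v7) [+--] → (-0.21794, 2.0454, 0.6087)–(0.664587, 2.0454, 0.499164)  len=0.8893
  (v8,v13,v9) [--+] → (0.235572, 2.0454, -0.552414)–(0.664587, 2.0454, -0.499164)  len=0.4323
  (v9,v13,v14) [+--] → (0.235572, 2.0454, -0.552414)–(-0.21794, 2.0454, -0.6087)  len=0.4570
  (v9,v14,v5) [+-+] → (-0.21794, 2.0454, -0.6087)–(-0.727781, 2.0454, -0.340684)  len=0.5760
  (v5,v14,v10) [+--] → (-0.727781, 2.0454, -0.340684)–(-1.37572, 2.0454, 0)  len=0.7320

Chained into 1 loop(s):
  loop 1: 14 segments, perimeter = 6.6084
Total perimeter = 6.608

loops=1 perimeter=6.608


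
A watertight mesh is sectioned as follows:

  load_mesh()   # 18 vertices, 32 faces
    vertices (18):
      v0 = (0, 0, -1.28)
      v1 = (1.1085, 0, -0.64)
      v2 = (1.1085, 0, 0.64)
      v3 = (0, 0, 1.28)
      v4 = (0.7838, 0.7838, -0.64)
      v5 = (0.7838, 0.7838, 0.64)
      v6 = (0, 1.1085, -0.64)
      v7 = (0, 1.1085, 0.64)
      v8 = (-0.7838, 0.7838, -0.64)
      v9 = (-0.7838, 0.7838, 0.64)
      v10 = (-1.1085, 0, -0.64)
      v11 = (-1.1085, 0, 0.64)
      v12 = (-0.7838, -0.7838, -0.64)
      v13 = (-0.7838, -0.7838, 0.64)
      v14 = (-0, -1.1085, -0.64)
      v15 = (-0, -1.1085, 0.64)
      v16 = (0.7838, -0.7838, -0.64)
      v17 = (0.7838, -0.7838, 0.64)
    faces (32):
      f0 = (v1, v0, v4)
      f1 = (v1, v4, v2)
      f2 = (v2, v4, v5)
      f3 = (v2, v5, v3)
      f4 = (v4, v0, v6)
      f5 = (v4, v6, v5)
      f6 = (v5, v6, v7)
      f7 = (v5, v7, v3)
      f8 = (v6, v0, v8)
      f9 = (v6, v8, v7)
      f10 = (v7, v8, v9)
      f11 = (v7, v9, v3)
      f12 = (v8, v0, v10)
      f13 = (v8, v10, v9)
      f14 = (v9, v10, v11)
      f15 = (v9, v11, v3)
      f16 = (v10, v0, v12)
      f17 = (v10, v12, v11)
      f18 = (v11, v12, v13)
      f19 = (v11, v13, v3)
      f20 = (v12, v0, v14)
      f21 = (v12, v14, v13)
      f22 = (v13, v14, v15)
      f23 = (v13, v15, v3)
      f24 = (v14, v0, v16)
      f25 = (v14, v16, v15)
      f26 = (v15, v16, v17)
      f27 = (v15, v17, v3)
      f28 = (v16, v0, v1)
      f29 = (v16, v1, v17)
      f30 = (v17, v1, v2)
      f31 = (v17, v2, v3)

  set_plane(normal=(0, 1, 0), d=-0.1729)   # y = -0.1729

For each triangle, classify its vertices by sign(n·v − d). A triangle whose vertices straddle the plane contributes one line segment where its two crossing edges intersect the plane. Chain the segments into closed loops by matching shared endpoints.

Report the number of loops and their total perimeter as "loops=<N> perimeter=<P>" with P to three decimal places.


loops=1 perimeter=7.262

Straddling triangles (12 of 32):
  (v10,v0,v12) [++-] → (-0.1729, -0.1729, -1.13882)–(-1.03687, -0.1729, -0.64)  len=0.9976
  (v10,v12,v11) [+-+] → (-1.03687, -0.1729, -0.64)–(-1.03687, -0.1729, 0.357642)  len=0.9976
  (v11,v12,v13) [+--] → (-1.03687, -0.1729, 0.357642)–(-1.03687, -0.1729, 0.64)  len=0.2824
  (v11,v13,v3) [+-+] → (-1.03687, -0.1729, 0.64)–(-0.1729, -0.1729, 1.13882)  len=0.9976
  (v12,v0,v14) [-+-] → (-0.1729, -0.1729, -1.13882)–(0, -0.1729, -1.18018)  len=0.1778
  (v13,v15,v3) [--+] → (0, -0.1729, 1.18018)–(-0.1729, -0.1729, 1.13882)  len=0.1778
  (v14,v0,v16) [-+-] → (0, -0.1729, -1.18018)–(0.1729, -0.1729, -1.13882)  len=0.1778
  (v15,v17,v3) [--+] → (0.1729, -0.1729, 1.13882)–(0, -0.1729, 1.18018)  len=0.1778
  (v16,v0,v1) [-++] → (0.1729, -0.1729, -1.13882)–(1.03687, -0.1729, -0.64)  len=0.9976
  (v16,v1,v17) [-+-] → (1.03687, -0.1729, -0.64)–(1.03687, -0.1729, -0.357642)  len=0.2824
  (v17,v1,v2) [-++] → (1.03687, -0.1729, -0.357642)–(1.03687, -0.1729, 0.64)  len=0.9976
  (v17,v2,v3) [-++] → (1.03687, -0.1729, 0.64)–(0.1729, -0.1729, 1.13882)  len=0.9976

Chained into 1 loop(s):
  loop 1: 12 segments, perimeter = 7.2616
Total perimeter = 7.262


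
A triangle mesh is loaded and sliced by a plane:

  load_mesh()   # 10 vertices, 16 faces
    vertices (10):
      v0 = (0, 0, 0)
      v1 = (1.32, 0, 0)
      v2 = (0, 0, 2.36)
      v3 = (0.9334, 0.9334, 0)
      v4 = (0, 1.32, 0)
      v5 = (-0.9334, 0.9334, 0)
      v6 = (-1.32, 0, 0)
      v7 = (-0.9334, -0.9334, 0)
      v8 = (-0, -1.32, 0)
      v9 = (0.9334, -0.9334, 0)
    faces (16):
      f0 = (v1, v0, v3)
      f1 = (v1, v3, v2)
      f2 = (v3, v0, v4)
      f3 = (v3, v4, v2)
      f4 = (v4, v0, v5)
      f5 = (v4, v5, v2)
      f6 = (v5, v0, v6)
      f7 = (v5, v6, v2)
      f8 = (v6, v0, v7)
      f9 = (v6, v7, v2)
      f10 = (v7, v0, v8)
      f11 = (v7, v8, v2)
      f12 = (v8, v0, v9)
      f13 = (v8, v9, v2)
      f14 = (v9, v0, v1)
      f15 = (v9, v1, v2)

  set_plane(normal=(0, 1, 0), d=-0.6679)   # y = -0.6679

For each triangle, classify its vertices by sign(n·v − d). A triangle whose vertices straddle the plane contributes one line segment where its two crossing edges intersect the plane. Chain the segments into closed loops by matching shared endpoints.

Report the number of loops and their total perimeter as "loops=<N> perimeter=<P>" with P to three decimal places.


Straddling triangles (8 of 16):
  (v6,v0,v7) [++-] → (-0.6679, -0.6679, 0)–(-1.04337, -0.6679, 0)  len=0.3755
  (v6,v7,v2) [+-+] → (-1.04337, -0.6679, 0)–(-0.6679, -0.6679, 0.671288)  len=0.7692
  (v7,v0,v8) [-+-] → (-0.6679, -0.6679, 0)–(0, -0.6679, 0)  len=0.6679
  (v7,v8,v2) [--+] → (0, -0.6679, 1.16588)–(-0.6679, -0.6679, 0.671288)  len=0.8311
  (v8,v0,v9) [-+-] → (0, -0.6679, 0)–(0.6679, -0.6679, 0)  len=0.6679
  (v8,v9,v2) [--+] → (0.6679, -0.6679, 0.671288)–(0, -0.6679, 1.16588)  len=0.8311
  (v9,v0,v1) [-++] → (0.6679, -0.6679, 0)–(1.04337, -0.6679, 0)  len=0.3755
  (v9,v1,v2) [-++] → (1.04337, -0.6679, 0)–(0.6679, -0.6679, 0.671288)  len=0.7692

Chained into 1 loop(s):
  loop 1: 8 segments, perimeter = 5.2872
Total perimeter = 5.287

loops=1 perimeter=5.287


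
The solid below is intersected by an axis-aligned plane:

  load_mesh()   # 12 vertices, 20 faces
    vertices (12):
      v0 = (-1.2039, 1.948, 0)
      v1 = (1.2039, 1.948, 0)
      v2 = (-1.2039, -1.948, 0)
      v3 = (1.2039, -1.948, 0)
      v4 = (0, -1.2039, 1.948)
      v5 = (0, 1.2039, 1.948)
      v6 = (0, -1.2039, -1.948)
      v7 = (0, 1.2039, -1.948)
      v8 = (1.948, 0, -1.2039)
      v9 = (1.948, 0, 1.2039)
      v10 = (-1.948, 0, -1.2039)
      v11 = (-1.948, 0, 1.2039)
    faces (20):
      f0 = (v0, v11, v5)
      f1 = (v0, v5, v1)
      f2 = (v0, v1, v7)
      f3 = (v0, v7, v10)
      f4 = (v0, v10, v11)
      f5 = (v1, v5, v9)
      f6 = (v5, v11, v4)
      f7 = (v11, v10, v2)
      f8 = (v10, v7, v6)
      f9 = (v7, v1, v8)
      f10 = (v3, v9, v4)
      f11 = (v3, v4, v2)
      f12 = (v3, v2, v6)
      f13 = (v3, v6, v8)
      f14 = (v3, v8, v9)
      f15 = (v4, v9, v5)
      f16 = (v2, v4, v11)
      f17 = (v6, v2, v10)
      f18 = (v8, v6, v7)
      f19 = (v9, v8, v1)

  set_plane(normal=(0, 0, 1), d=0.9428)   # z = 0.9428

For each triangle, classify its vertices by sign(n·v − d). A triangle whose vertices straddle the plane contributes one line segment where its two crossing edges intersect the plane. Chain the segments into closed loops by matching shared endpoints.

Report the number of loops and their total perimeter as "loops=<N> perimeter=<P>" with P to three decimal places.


Straddling triangles (10 of 20):
  (v0,v11,v5) [-++] → (-1.78662, 0.422479, 0.9428)–(-0.621232, 1.58787, 0.9428)  len=1.6481
  (v0,v5,v1) [-+-] → (-0.621232, 1.58787, 0.9428)–(0.621232, 1.58787, 0.9428)  len=1.2425
  (v0,v10,v11) [--+] → (-1.948, 0, 0.9428)–(-1.78662, 0.422479, 0.9428)  len=0.4523
  (v1,v5,v9) [-++] → (0.621232, 1.58787, 0.9428)–(1.78662, 0.422479, 0.9428)  len=1.6481
  (v11,v10,v2) [+--] → (-1.948, 0, 0.9428)–(-1.78662, -0.422479, 0.9428)  len=0.4523
  (v3,v9,v4) [-++] → (1.78662, -0.422479, 0.9428)–(0.621232, -1.58787, 0.9428)  len=1.6481
  (v3,v4,v2) [-+-] → (0.621232, -1.58787, 0.9428)–(-0.621232, -1.58787, 0.9428)  len=1.2425
  (v3,v8,v9) [--+] → (1.948, 0, 0.9428)–(1.78662, -0.422479, 0.9428)  len=0.4523
  (v2,v4,v11) [-++] → (-0.621232, -1.58787, 0.9428)–(-1.78662, -0.422479, 0.9428)  len=1.6481
  (v9,v8,v1) [+--] → (1.948, 0, 0.9428)–(1.78662, 0.422479, 0.9428)  len=0.4523

Chained into 1 loop(s):
  loop 1: 10 segments, perimeter = 10.8864
Total perimeter = 10.886

loops=1 perimeter=10.886
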